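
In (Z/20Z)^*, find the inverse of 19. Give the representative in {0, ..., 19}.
19^(−1) ≡ 19 (mod 20)

Apply the extended Euclidean algorithm to (20, 19), tracking rows (r, s, t) with s·20 + t·19 = r. Each division r_prev = q·r_cur + r_new produces the new row as (previous row) − q·(current row):
  row A: (20, 1, 0)   [1·20 + 0·19 = 20]
  row B: (19, 0, 1)   [0·20 + 1·19 = 19]
  20 = 1·19 + 1   → row C = row A − 1·row B = (1, 1, −1)   [check: 1·20 − 1·19 = 1]
  19 = 19·1 + 0   → remainder 0, stop. gcd = 1 (last nonzero row C).
The gcd is 1, so 19 is invertible mod 20. The last nonzero row gives 1·20 − 1·19 = 1, so t = −1. So 19^(−1) ≡ −1 ≡ 19 (mod 20). Verify: 19 · 19 = 361 ≡ 1 (mod 20). ✓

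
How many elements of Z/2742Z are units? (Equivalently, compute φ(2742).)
An element a ∈ Z/2742Z is a unit iff gcd(a, 2742) = 1, so the number of units is φ(2742). φ is multiplicative, with φ(p^e) = p^e − p^(e−1). Factorise 2742 = 2 · 3 · 457. Then
  φ(2742) = (2 − 1) · (3 − 1) · (457 − 1) = 1 · 2 · 456 = 912.

Final answer: Z/2742Z has φ(2742) = 912 units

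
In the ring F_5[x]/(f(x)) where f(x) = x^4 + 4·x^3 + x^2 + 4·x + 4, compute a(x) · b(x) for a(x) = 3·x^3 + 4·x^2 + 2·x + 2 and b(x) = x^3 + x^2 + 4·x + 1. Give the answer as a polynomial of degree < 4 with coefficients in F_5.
Multiply as integer polynomials: a · b = 3·x^6 + 7·x^5 + 18·x^4 + 23·x^3 + 14·x^2 + 10·x + 2. Reducing coefficients mod 5: a · b ≡ 3·x^6 + 2·x^5 + 3·x^4 + 3·x^3 + 4·x^2 + 2. Now divide by f(x) = x^4 + 4·x^3 + x^2 + 4·x + 4 in F_5[x], eliminating the leading term at each step:
  leading term 3·x^6: subtract (3·x^2)·f(x) = 3·x^6 + 2·x^5 + 3·x^4 + 2·x^3 + 2·x^2, leaving x^3 + 2·x^2 + 2 (coefficients mod 5)
The degree is now < 4, so this is the remainder. Hence a · b ≡ x^3 + 2·x^2 + 2 in F_5[x]/(f).

Final answer: a · b ≡ x^3 + 2·x^2 + 2 (mod f(x))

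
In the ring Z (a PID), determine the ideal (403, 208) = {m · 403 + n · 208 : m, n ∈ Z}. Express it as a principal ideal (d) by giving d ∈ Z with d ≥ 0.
(403, 208) = (13); d = 13

In the PID Z, (a, b) is generated by gcd(a, b). Compute gcd(403, 208) with the extended Euclidean algorithm, tracking rows (r, s, t) with s·403 + t·208 = r:
  row A: (403, 1, 0)   [1·403 + 0·208 = 403]
  row B: (208, 0, 1)   [0·403 + 1·208 = 208]
  403 = 1·208 + 195   → row C = row A − 1·row B = (195, 1, −1)   [check: 1·403 − 1·208 = 195]
  208 = 1·195 + 13   → row D = row B − 1·row C = (13, −1, 2)   [check: −1·403 + 2·208 = 13]
  195 = 15·13 + 0   → remainder 0, stop. gcd = 13 (last nonzero row D).
So gcd(403, 208) = 13, with Bézout identity −1·403 + 2·208 = 13. Containment (⊇): the Bézout identity exhibits 13 as an element of (403, 208), giving (13) ⊆ (403, 208). Containment (⊆): since 13 | 403 and 13 | 208 (403 = 13·31, 208 = 13·16), every Z-linear combination of 403 and 208 is divisible by 13, so (403, 208) ⊆ (13). Therefore (403, 208) = (13), d = 13.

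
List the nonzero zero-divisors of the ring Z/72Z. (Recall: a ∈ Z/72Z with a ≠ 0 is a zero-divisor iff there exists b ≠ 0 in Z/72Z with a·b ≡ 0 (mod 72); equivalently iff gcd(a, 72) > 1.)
nonzero zero-divisors of Z/72Z = {2, 3, 4, 6, 8, 9, 10, 12, 14, 15, 16, 18, 20, 21, 22, 24, 26, 27, 28, 30, 32, 33, 34, 36, 38, 39, 40, 42, 44, 45, 46, 48, 50, 51, 52, 54, 56, 57, 58, 60, 62, 63, 64, 66, 68, 69, 70}

An element a ∈ Z/72Z (with a ≠ 0) is a zero-divisor iff gcd(a, 72) > 1 (because a is a unit precisely when gcd(a, n) = 1, and in Z/nZ every nonzero, non-unit element is a zero-divisor). Scan a = 1, ..., 71 and keep those with gcd(a, 72) > 1:
  gcd(2, 72) = 2, gcd(3, 72) = 3, gcd(4, 72) = 4, gcd(6, 72) = 6, gcd(8, 72) = 8, gcd(9, 72) = 9, gcd(10, 72) = 2, gcd(12, 72) = 12, gcd(14, 72) = 2, gcd(15, 72) = 3, gcd(16, 72) = 8, gcd(18, 72) = 18, gcd(20, 72) = 4, gcd(21, 72) = 3, gcd(22, 72) = 2, gcd(24, 72) = 24, gcd(26, 72) = 2, gcd(27, 72) = 9, gcd(28, 72) = 4, gcd(30, 72) = 6, gcd(32, 72) = 8, gcd(33, 72) = 3, gcd(34, 72) = 2, gcd(36, 72) = 36, gcd(38, 72) = 2, gcd(39, 72) = 3, gcd(40, 72) = 8, gcd(42, 72) = 6, gcd(44, 72) = 4, gcd(45, 72) = 9, gcd(46, 72) = 2, gcd(48, 72) = 24, gcd(50, 72) = 2, gcd(51, 72) = 3, gcd(52, 72) = 4, gcd(54, 72) = 18, gcd(56, 72) = 8, gcd(57, 72) = 3, gcd(58, 72) = 2, gcd(60, 72) = 12, gcd(62, 72) = 2, gcd(63, 72) = 9, gcd(64, 72) = 8, gcd(66, 72) = 6, gcd(68, 72) = 4, gcd(69, 72) = 3, gcd(70, 72) = 2.
All other a ∈ {1, ..., 71} have gcd(a, 72) = 1 and are units. So the nonzero zero-divisors are exactly the 47 values of a appearing in this scan.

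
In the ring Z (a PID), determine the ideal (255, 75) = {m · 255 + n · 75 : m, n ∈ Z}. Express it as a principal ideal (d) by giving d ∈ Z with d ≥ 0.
(255, 75) = (15); d = 15

In the PID Z, (a, b) is generated by gcd(a, b). Compute gcd(255, 75) with the extended Euclidean algorithm, tracking rows (r, s, t) with s·255 + t·75 = r:
  row A: (255, 1, 0)   [1·255 + 0·75 = 255]
  row B: (75, 0, 1)   [0·255 + 1·75 = 75]
  255 = 3·75 + 30   → row C = row A − 3·row B = (30, 1, −3)   [check: 1·255 − 3·75 = 30]
  75 = 2·30 + 15   → row D = row B − 2·row C = (15, −2, 7)   [check: −2·255 + 7·75 = 15]
  30 = 2·15 + 0   → remainder 0, stop. gcd = 15 (last nonzero row D).
So gcd(255, 75) = 15, with Bézout identity −2·255 + 7·75 = 15. Containment (⊇): the Bézout identity exhibits 15 as an element of (255, 75), giving (15) ⊆ (255, 75). Containment (⊆): since 15 | 255 and 15 | 75 (255 = 15·17, 75 = 15·5), every Z-linear combination of 255 and 75 is divisible by 15, so (255, 75) ⊆ (15). Therefore (255, 75) = (15), d = 15.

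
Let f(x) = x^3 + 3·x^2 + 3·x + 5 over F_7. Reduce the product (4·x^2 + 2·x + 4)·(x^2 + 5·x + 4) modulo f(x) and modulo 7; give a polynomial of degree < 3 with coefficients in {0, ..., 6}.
Multiply as integer polynomials: a · b = 4·x^4 + 22·x^3 + 30·x^2 + 28·x + 16. Reducing coefficients mod 7: a · b ≡ 4·x^4 + x^3 + 2·x^2 + 2. Now divide by f(x) = x^3 + 3·x^2 + 3·x + 5 in F_7[x], eliminating the leading term at each step:
  leading term 4·x^4: subtract (4·x)·f(x) = 4·x^4 + 5·x^3 + 5·x^2 + 6·x, leaving 3·x^3 + 4·x^2 + x + 2 (coefficients mod 7)
  leading term 3·x^3: subtract (3)·f(x) = 3·x^3 + 2·x^2 + 2·x + 1, leaving 2·x^2 + 6·x + 1 (coefficients mod 7)
The degree is now < 3, so this is the remainder. Hence a · b ≡ 2·x^2 + 6·x + 1 in F_7[x]/(f).

Final answer: a · b ≡ 2·x^2 + 6·x + 1 (mod f(x))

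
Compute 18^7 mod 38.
18

Use repeated squaring. Binary(7) = 111. Walk through the bits of the exponent 7 left-to-right: at each bit after the leading one, square the running value, then multiply by 18 if the bit is 1 (always reducing mod 38):
  bit 1 = 1 (leading): start with 18.
  bit 2 = 1: square 18^2 = 324 ≡ 20; bit is 1, so multiply 20·18 = 360 ≡ 18 (mod 38).
  bit 3 = 1: square 18^2 = 324 ≡ 20; bit is 1, so multiply 20·18 = 360 ≡ 18 (mod 38).
Final value: 18^7 ≡ 18 (mod 38).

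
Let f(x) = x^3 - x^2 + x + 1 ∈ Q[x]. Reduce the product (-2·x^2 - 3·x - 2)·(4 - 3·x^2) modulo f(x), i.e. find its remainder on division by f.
First multiply in Q[x] without reducing: a · b = 6·x^4 + 9·x^3 - 2·x^2 - 12·x - 8. Now divide by f(x) = x^3 - x^2 + x + 1, eliminating the leading term at each step:
  leading term 6·x^4: subtract (6·x)·f(x) = 6·x^4 - 6·x^3 + 6·x^2 + 6·x, leaving 15·x^3 - 8·x^2 - 18·x - 8
  leading term 15·x^3: subtract (15)·f(x) = 15·x^3 - 15·x^2 + 15·x + 15, leaving 7·x^2 - 33·x - 23
The degree is now < 3, so this is the remainder. Hence a · b ≡ 7·x^2 - 33·x - 23 in Q[x]/(f).

Final answer: a · b ≡ 7·x^2 - 33·x - 23 (mod f(x))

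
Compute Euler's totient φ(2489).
φ is multiplicative, with φ(p^e) = p^e − p^(e−1). Factorise 2489 = 19 · 131. Then
  φ(2489) = (19 − 1) · (131 − 1) = 18 · 130 = 2340.

Final answer: φ(2489) = 2340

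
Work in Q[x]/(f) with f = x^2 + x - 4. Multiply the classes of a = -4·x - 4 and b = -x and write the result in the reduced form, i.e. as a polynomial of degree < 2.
a · b ≡ 16 (mod f(x))

First multiply in Q[x] without reducing: a · b = 4·x^2 + 4·x. Now divide by f(x) = x^2 + x - 4, eliminating the leading term at each step:
  leading term 4·x^2: subtract (4)·f(x) = 4·x^2 + 4·x - 16, leaving 16
The degree is now < 2, so this is the remainder. Hence a · b ≡ 16 in Q[x]/(f).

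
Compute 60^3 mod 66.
48

Use repeated squaring. Binary(3) = 11. Walk through the bits of the exponent 3 left-to-right: at each bit after the leading one, square the running value, then multiply by 60 if the bit is 1 (always reducing mod 66):
  bit 1 = 1 (leading): start with 60.
  bit 2 = 1: square 60^2 = 3600 ≡ 36; bit is 1, so multiply 36·60 = 2160 ≡ 48 (mod 66).
Final value: 60^3 ≡ 48 (mod 66).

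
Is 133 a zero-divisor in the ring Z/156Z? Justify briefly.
gcd(133, 156) = 1, so 133 is a unit in Z/156Z (it has a multiplicative inverse). A unit cannot be a zero-divisor: if 133·b ≡ 0 then multiplying both sides by 133^(−1) gives b ≡ 0. So 133 is not a zero-divisor.

Final answer: NO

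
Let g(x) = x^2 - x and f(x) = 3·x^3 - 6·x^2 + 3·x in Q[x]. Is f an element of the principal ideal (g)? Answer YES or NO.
YES

In Q[x] the ideal (g) consists of all multiples of g, so f ∈ (g) iff g | f, i.e. iff the remainder of f on division by g is 0. Divide f by g (g is monic, so eliminate the leading term of the running remainder at each step):
  leading term 3·x^3: subtract (3·x)·g(x) = 3·x^3 - 3·x^2, leaving -3·x^2 + 3·x
  leading term -3·x^2: subtract (-3)·g(x) = -3·x^2 + 3·x, leaving 0
The remainder is 0, so f(x) = g(x) · h(x) with h(x) = 3·x - 3. Hence g | f, i.e. f ∈ (g).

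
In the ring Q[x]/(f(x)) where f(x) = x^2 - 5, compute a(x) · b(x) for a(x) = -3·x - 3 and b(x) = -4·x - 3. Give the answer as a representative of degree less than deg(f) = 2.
First multiply in Q[x] without reducing: a · b = 12·x^2 + 21·x + 9. Now divide by f(x) = x^2 - 5, eliminating the leading term at each step:
  leading term 12·x^2: subtract (12)·f(x) = 12·x^2 - 60, leaving 21·x + 69
The degree is now < 2, so this is the remainder. Hence a · b ≡ 21·x + 69 in Q[x]/(f).

Final answer: a · b ≡ 21·x + 69 (mod f(x))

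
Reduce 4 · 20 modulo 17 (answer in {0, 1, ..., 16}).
Reduce the factors first: 20 ≡ 3 (mod 17), so 4 · 20 ≡ 4 · 3 (mod 17). 4 · 3 = 12. Dividing by 17: 12 = 0·17 + 12. So (4 · 20) mod 17 = 12.

Final answer: 12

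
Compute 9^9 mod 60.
9

Use repeated squaring. Binary(9) = 1001. Walk through the bits of the exponent 9 left-to-right: at each bit after the leading one, square the running value, then multiply by 9 if the bit is 1 (always reducing mod 60):
  bit 1 = 1 (leading): start with 9.
  bit 2 = 0: square 9^2 = 81 ≡ 21 (mod 60).
  bit 3 = 0: square 21^2 = 441 ≡ 21 (mod 60).
  bit 4 = 1: square 21^2 = 441 ≡ 21; bit is 1, so multiply 21·9 = 189 ≡ 9 (mod 60).
Final value: 9^9 ≡ 9 (mod 60).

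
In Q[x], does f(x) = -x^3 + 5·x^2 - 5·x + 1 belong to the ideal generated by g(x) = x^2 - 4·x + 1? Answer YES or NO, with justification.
YES

In Q[x] the ideal (g) consists of all multiples of g, so f ∈ (g) iff g | f, i.e. iff the remainder of f on division by g is 0. Divide f by g (g is monic, so eliminate the leading term of the running remainder at each step):
  leading term -x^3: subtract (-x)·g(x) = -x^3 + 4·x^2 - x, leaving x^2 - 4·x + 1
  leading term x^2: subtract (1)·g(x) = x^2 - 4·x + 1, leaving 0
The remainder is 0, so f(x) = g(x) · h(x) with h(x) = 1 - x. Hence g | f, i.e. f ∈ (g).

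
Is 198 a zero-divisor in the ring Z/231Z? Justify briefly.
gcd(198, 231) = 33 > 1, so 198 is not a unit in Z/231Z. In Z/nZ every nonzero non-unit is a zero-divisor: explicitly, take b = 231/gcd = 7 ≠ 0 (mod 231); then 198·7 = 1386 = 6·231, i.e. 198·7 ≡ 0 (mod 231). So 198 is a zero-divisor.

Final answer: YES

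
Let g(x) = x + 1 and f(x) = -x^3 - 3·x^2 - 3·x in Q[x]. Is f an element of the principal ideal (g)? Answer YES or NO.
In Q[x] the ideal (g) consists of all multiples of g, so f ∈ (g) iff g | f, i.e. iff the remainder of f on division by g is 0. Divide f by g (g is monic, so eliminate the leading term of the running remainder at each step):
  leading term -x^3: subtract (-x^2)·g(x) = -x^3 - x^2, leaving -2·x^2 - 3·x
  leading term -2·x^2: subtract (-2·x)·g(x) = -2·x^2 - 2·x, leaving -x
  leading term -x: subtract (-1)·g(x) = -x - 1, leaving 1
The remainder r(x) = 1 ≠ 0 (and deg r < deg g), so g ∤ f, i.e. f ∉ (g).

Final answer: NO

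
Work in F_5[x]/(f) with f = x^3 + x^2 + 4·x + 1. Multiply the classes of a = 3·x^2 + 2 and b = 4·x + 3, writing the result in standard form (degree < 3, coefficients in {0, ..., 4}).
a · b ≡ 2·x^2 + 4 (mod f(x))

Multiply as integer polynomials: a · b = 12·x^3 + 9·x^2 + 8·x + 6. Reducing coefficients mod 5: a · b ≡ 2·x^3 + 4·x^2 + 3·x + 1. Now divide by f(x) = x^3 + x^2 + 4·x + 1 in F_5[x], eliminating the leading term at each step:
  leading term 2·x^3: subtract (2)·f(x) = 2·x^3 + 2·x^2 + 3·x + 2, leaving 2·x^2 + 4 (coefficients mod 5)
The degree is now < 3, so this is the remainder. Hence a · b ≡ 2·x^2 + 4 in F_5[x]/(f).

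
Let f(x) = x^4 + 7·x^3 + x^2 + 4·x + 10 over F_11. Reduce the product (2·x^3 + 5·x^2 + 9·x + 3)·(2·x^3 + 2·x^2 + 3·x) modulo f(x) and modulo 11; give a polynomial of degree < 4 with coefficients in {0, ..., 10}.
Multiply as integer polynomials: a · b = 4·x^6 + 14·x^5 + 34·x^4 + 39·x^3 + 33·x^2 + 9·x. Reducing coefficients mod 11: a · b ≡ 4·x^6 + 3·x^5 + x^4 + 6·x^3 + 9·x. Now divide by f(x) = x^4 + 7·x^3 + x^2 + 4·x + 10 in F_11[x], eliminating the leading term at each step:
  leading term 4·x^6: subtract (4·x^2)·f(x) = 4·x^6 + 6·x^5 + 4·x^4 + 5·x^3 + 7·x^2, leaving 8·x^5 + 8·x^4 + x^3 + 4·x^2 + 9·x (coefficients mod 11)
  leading term 8·x^5: subtract (8·x)·f(x) = 8·x^5 + x^4 + 8·x^3 + 10·x^2 + 3·x, leaving 7·x^4 + 4·x^3 + 5·x^2 + 6·x (coefficients mod 11)
  leading term 7·x^4: subtract (7)·f(x) = 7·x^4 + 5·x^3 + 7·x^2 + 6·x + 4, leaving 10·x^3 + 9·x^2 + 7 (coefficients mod 11)
The degree is now < 4, so this is the remainder. Hence a · b ≡ 10·x^3 + 9·x^2 + 7 in F_11[x]/(f).

Final answer: a · b ≡ 10·x^3 + 9·x^2 + 7 (mod f(x))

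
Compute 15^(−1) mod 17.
Apply the extended Euclidean algorithm to (17, 15), tracking rows (r, s, t) with s·17 + t·15 = r. Each division r_prev = q·r_cur + r_new produces the new row as (previous row) − q·(current row):
  row A: (17, 1, 0)   [1·17 + 0·15 = 17]
  row B: (15, 0, 1)   [0·17 + 1·15 = 15]
  17 = 1·15 + 2   → row C = row A − 1·row B = (2, 1, −1)   [check: 1·17 − 1·15 = 2]
  15 = 7·2 + 1   → row D = row B − 7·row C = (1, −7, 8)   [check: −7·17 + 8·15 = 1]
  2 = 2·1 + 0   → remainder 0, stop. gcd = 1 (last nonzero row D).
The gcd is 1, so 15 is invertible mod 17. The last nonzero row gives −7·17 + 8·15 = 1, so t = 8. So 15^(−1) ≡ 8 (mod 17). Verify: 15 · 8 = 120 ≡ 1 (mod 17). ✓

Final answer: 15^(−1) ≡ 8 (mod 17)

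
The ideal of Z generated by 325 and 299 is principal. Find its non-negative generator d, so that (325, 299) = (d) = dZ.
(325, 299) = (13); d = 13

In the PID Z, (a, b) is generated by gcd(a, b). Compute gcd(325, 299) with the extended Euclidean algorithm, tracking rows (r, s, t) with s·325 + t·299 = r:
  row A: (325, 1, 0)   [1·325 + 0·299 = 325]
  row B: (299, 0, 1)   [0·325 + 1·299 = 299]
  325 = 1·299 + 26   → row C = row A − 1·row B = (26, 1, −1)   [check: 1·325 − 1·299 = 26]
  299 = 11·26 + 13   → row D = row B − 11·row C = (13, −11, 12)   [check: −11·325 + 12·299 = 13]
  26 = 2·13 + 0   → remainder 0, stop. gcd = 13 (last nonzero row D).
So gcd(325, 299) = 13, with Bézout identity −11·325 + 12·299 = 13. Containment (⊇): the Bézout identity exhibits 13 as an element of (325, 299), giving (13) ⊆ (325, 299). Containment (⊆): since 13 | 325 and 13 | 299 (325 = 13·25, 299 = 13·23), every Z-linear combination of 325 and 299 is divisible by 13, so (325, 299) ⊆ (13). Therefore (325, 299) = (13), d = 13.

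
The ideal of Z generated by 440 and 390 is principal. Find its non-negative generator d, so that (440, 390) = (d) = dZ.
(440, 390) = (10); d = 10

In the PID Z, (a, b) is generated by gcd(a, b). Compute gcd(440, 390) with the extended Euclidean algorithm, tracking rows (r, s, t) with s·440 + t·390 = r:
  row A: (440, 1, 0)   [1·440 + 0·390 = 440]
  row B: (390, 0, 1)   [0·440 + 1·390 = 390]
  440 = 1·390 + 50   → row C = row A − 1·row B = (50, 1, −1)   [check: 1·440 − 1·390 = 50]
  390 = 7·50 + 40   → row D = row B − 7·row C = (40, −7, 8)   [check: −7·440 + 8·390 = 40]
  50 = 1·40 + 10   → row E = row C − 1·row D = (10, 8, −9)   [check: 8·440 − 9·390 = 10]
  40 = 4·10 + 0   → remainder 0, stop. gcd = 10 (last nonzero row E).
So gcd(440, 390) = 10, with Bézout identity 8·440 − 9·390 = 10. Containment (⊇): the Bézout identity exhibits 10 as an element of (440, 390), giving (10) ⊆ (440, 390). Containment (⊆): since 10 | 440 and 10 | 390 (440 = 10·44, 390 = 10·39), every Z-linear combination of 440 and 390 is divisible by 10, so (440, 390) ⊆ (10). Therefore (440, 390) = (10), d = 10.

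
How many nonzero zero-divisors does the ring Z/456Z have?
In Z/456Z each nonzero element is either a unit (gcd with 456 is 1) or a zero-divisor (gcd > 1). The number of units is φ(456): factorise 456 = 2^3 · 3 · 19, so φ(456) = (2^3 − 2^2) · (3 − 1) · (19 − 1) = 4 · 2 · 18 = 144. The nonzero elements number 456 − 1 = 455. Hence the nonzero zero-divisors number 455 − 144 = 311.

Final answer: Z/456Z has 311 nonzero zero-divisors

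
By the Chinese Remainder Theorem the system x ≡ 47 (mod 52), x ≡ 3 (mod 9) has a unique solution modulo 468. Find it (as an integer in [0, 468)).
x ≡ 255 (mod 468); the representative in [0, 468) is 255

The moduli 52, 9 are pairwise coprime, so by the CRT there is a unique solution mod 52·9 = 468.
Solve by successive substitution. Start with x ≡ 47 (mod 52).
  Combine with x ≡ 3 (mod 9): write x = 47 + 52·t and require 47 + 52·t ≡ 3 (mod 9), i.e. 52·t ≡ 3 − 47 ≡ 1 (mod 9). Since 52^(−1) ≡ 4 (mod 9) (52 ≡ 7 (mod 9)), t ≡ 4·1 ≡ 4 (mod 9). So x ≡ 47 + 52·4 = 255 (mod 468).
Unique solution in [0, 468): x = 255.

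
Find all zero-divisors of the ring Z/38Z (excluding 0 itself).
An element a ∈ Z/38Z (with a ≠ 0) is a zero-divisor iff gcd(a, 38) > 1 (because a is a unit precisely when gcd(a, n) = 1, and in Z/nZ every nonzero, non-unit element is a zero-divisor). Scan a = 1, ..., 37 and keep those with gcd(a, 38) > 1:
  gcd(2, 38) = 2, gcd(4, 38) = 2, gcd(6, 38) = 2, gcd(8, 38) = 2, gcd(10, 38) = 2, gcd(12, 38) = 2, gcd(14, 38) = 2, gcd(16, 38) = 2, gcd(18, 38) = 2, gcd(19, 38) = 19, gcd(20, 38) = 2, gcd(22, 38) = 2, gcd(24, 38) = 2, gcd(26, 38) = 2, gcd(28, 38) = 2, gcd(30, 38) = 2, gcd(32, 38) = 2, gcd(34, 38) = 2, gcd(36, 38) = 2.
All other a ∈ {1, ..., 37} have gcd(a, 38) = 1 and are units. So the nonzero zero-divisors are exactly the 19 values of a appearing in this scan.

Final answer: nonzero zero-divisors of Z/38Z = {2, 4, 6, 8, 10, 12, 14, 16, 18, 19, 20, 22, 24, 26, 28, 30, 32, 34, 36}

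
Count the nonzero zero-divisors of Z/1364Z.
Z/1364Z has 763 nonzero zero-divisors

In Z/1364Z each nonzero element is either a unit (gcd with 1364 is 1) or a zero-divisor (gcd > 1). The number of units is φ(1364): factorise 1364 = 2^2 · 11 · 31, so φ(1364) = (2^2 − 2^1) · (11 − 1) · (31 − 1) = 2 · 10 · 30 = 600. The nonzero elements number 1364 − 1 = 1363. Hence the nonzero zero-divisors number 1363 − 600 = 763.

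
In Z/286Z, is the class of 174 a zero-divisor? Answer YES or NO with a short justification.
gcd(174, 286) = 2 > 1, so 174 is not a unit in Z/286Z. In Z/nZ every nonzero non-unit is a zero-divisor: explicitly, take b = 286/gcd = 143 ≠ 0 (mod 286); then 174·143 = 24882 = 87·286, i.e. 174·143 ≡ 0 (mod 286). So 174 is a zero-divisor.

Final answer: YES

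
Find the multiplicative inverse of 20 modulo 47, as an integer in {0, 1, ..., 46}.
20^(−1) ≡ 40 (mod 47)

Apply the extended Euclidean algorithm to (47, 20), tracking rows (r, s, t) with s·47 + t·20 = r. Each division r_prev = q·r_cur + r_new produces the new row as (previous row) − q·(current row):
  row A: (47, 1, 0)   [1·47 + 0·20 = 47]
  row B: (20, 0, 1)   [0·47 + 1·20 = 20]
  47 = 2·20 + 7   → row C = row A − 2·row B = (7, 1, −2)   [check: 1·47 − 2·20 = 7]
  20 = 2·7 + 6   → row D = row B − 2·row C = (6, −2, 5)   [check: −2·47 + 5·20 = 6]
  7 = 1·6 + 1   → row E = row C − 1·row D = (1, 3, −7)   [check: 3·47 − 7·20 = 1]
  6 = 6·1 + 0   → remainder 0, stop. gcd = 1 (last nonzero row E).
The gcd is 1, so 20 is invertible mod 47. The last nonzero row gives 3·47 − 7·20 = 1, so t = −7. So 20^(−1) ≡ −7 ≡ 40 (mod 47). Verify: 20 · 40 = 800 ≡ 1 (mod 47). ✓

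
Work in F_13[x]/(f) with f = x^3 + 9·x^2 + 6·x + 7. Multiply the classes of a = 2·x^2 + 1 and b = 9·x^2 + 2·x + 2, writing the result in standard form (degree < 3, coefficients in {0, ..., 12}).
Multiply as integer polynomials: a · b = 18·x^4 + 4·x^3 + 13·x^2 + 2·x + 2. Reducing coefficients mod 13: a · b ≡ 5·x^4 + 4·x^3 + 2·x + 2. Now divide by f(x) = x^3 + 9·x^2 + 6·x + 7 in F_13[x], eliminating the leading term at each step:
  leading term 5·x^4: subtract (5·x)·f(x) = 5·x^4 + 6·x^3 + 4·x^2 + 9·x, leaving 11·x^3 + 9·x^2 + 6·x + 2 (coefficients mod 13)
  leading term 11·x^3: subtract (11)·f(x) = 11·x^3 + 8·x^2 + x + 12, leaving x^2 + 5·x + 3 (coefficients mod 13)
The degree is now < 3, so this is the remainder. Hence a · b ≡ x^2 + 5·x + 3 in F_13[x]/(f).

Final answer: a · b ≡ x^2 + 5·x + 3 (mod f(x))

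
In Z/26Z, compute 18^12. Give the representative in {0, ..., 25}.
Use repeated squaring. Binary(12) = 1100. Walk through the bits of the exponent 12 left-to-right: at each bit after the leading one, square the running value, then multiply by 18 if the bit is 1 (always reducing mod 26):
  bit 1 = 1 (leading): start with 18.
  bit 2 = 1: square 18^2 = 324 ≡ 12; bit is 1, so multiply 12·18 = 216 ≡ 8 (mod 26).
  bit 3 = 0: square 8^2 = 64 ≡ 12 (mod 26).
  bit 4 = 0: square 12^2 = 144 ≡ 14 (mod 26).
Final value: 18^12 ≡ 14 (mod 26).

Final answer: 14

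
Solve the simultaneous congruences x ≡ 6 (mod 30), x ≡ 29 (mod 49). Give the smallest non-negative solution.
x ≡ 666 (mod 1470); the representative in [0, 1470) is 666

The moduli 30, 49 are pairwise coprime, so by the CRT there is a unique solution mod 30·49 = 1470.
Solve by successive substitution. Start with x ≡ 6 (mod 30).
  Combine with x ≡ 29 (mod 49): write x = 6 + 30·t and require 6 + 30·t ≡ 29 (mod 49), i.e. 30·t ≡ 29 − 6 ≡ 23 (mod 49). Since 30^(−1) ≡ 18 (mod 49), t ≡ 18·23 ≡ 22 (mod 49). So x ≡ 6 + 30·22 = 666 (mod 1470).
Unique solution in [0, 1470): x = 666.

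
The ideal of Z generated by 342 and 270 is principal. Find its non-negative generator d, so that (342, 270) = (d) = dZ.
In the PID Z, (a, b) is generated by gcd(a, b). Compute gcd(342, 270) with the extended Euclidean algorithm, tracking rows (r, s, t) with s·342 + t·270 = r:
  row A: (342, 1, 0)   [1·342 + 0·270 = 342]
  row B: (270, 0, 1)   [0·342 + 1·270 = 270]
  342 = 1·270 + 72   → row C = row A − 1·row B = (72, 1, −1)   [check: 1·342 − 1·270 = 72]
  270 = 3·72 + 54   → row D = row B − 3·row C = (54, −3, 4)   [check: −3·342 + 4·270 = 54]
  72 = 1·54 + 18   → row E = row C − 1·row D = (18, 4, −5)   [check: 4·342 − 5·270 = 18]
  54 = 3·18 + 0   → remainder 0, stop. gcd = 18 (last nonzero row E).
So gcd(342, 270) = 18, with Bézout identity 4·342 − 5·270 = 18. Containment (⊇): the Bézout identity exhibits 18 as an element of (342, 270), giving (18) ⊆ (342, 270). Containment (⊆): since 18 | 342 and 18 | 270 (342 = 18·19, 270 = 18·15), every Z-linear combination of 342 and 270 is divisible by 18, so (342, 270) ⊆ (18). Therefore (342, 270) = (18), d = 18.

Final answer: (342, 270) = (18); d = 18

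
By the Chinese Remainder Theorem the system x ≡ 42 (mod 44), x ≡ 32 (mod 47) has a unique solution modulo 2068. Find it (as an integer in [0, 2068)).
x ≡ 878 (mod 2068); the representative in [0, 2068) is 878

The moduli 44, 47 are pairwise coprime, so by the CRT there is a unique solution mod 44·47 = 2068.
Solve by successive substitution. Start with x ≡ 42 (mod 44).
  Combine with x ≡ 32 (mod 47): write x = 42 + 44·t and require 42 + 44·t ≡ 32 (mod 47), i.e. 44·t ≡ 32 − 42 ≡ 37 (mod 47). Since 44^(−1) ≡ 31 (mod 47), t ≡ 31·37 ≡ 19 (mod 47). So x ≡ 42 + 44·19 = 878 (mod 2068).
Unique solution in [0, 2068): x = 878.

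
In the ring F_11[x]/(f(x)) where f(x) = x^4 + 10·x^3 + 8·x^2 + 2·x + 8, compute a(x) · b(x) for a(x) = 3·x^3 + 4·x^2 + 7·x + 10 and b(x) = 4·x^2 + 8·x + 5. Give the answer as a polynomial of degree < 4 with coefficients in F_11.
Multiply as integer polynomials: a · b = 12·x^5 + 40·x^4 + 75·x^3 + 116·x^2 + 115·x + 50. Reducing coefficients mod 11: a · b ≡ x^5 + 7·x^4 + 9·x^3 + 6·x^2 + 5·x + 6. Now divide by f(x) = x^4 + 10·x^3 + 8·x^2 + 2·x + 8 in F_11[x], eliminating the leading term at each step:
  leading term x^5: subtract (x)·f(x) = x^5 + 10·x^4 + 8·x^3 + 2·x^2 + 8·x, leaving 8·x^4 + x^3 + 4·x^2 + 8·x + 6 (coefficients mod 11)
  leading term 8·x^4: subtract (8)·f(x) = 8·x^4 + 3·x^3 + 9·x^2 + 5·x + 9, leaving 9·x^3 + 6·x^2 + 3·x + 8 (coefficients mod 11)
The degree is now < 4, so this is the remainder. Hence a · b ≡ 9·x^3 + 6·x^2 + 3·x + 8 in F_11[x]/(f).

Final answer: a · b ≡ 9·x^3 + 6·x^2 + 3·x + 8 (mod f(x))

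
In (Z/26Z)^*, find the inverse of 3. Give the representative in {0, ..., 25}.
3^(−1) ≡ 9 (mod 26)

Apply the extended Euclidean algorithm to (26, 3), tracking rows (r, s, t) with s·26 + t·3 = r. Each division r_prev = q·r_cur + r_new produces the new row as (previous row) − q·(current row):
  row A: (26, 1, 0)   [1·26 + 0·3 = 26]
  row B: (3, 0, 1)   [0·26 + 1·3 = 3]
  26 = 8·3 + 2   → row C = row A − 8·row B = (2, 1, −8)   [check: 1·26 − 8·3 = 2]
  3 = 1·2 + 1   → row D = row B − 1·row C = (1, −1, 9)   [check: −1·26 + 9·3 = 1]
  2 = 2·1 + 0   → remainder 0, stop. gcd = 1 (last nonzero row D).
The gcd is 1, so 3 is invertible mod 26. The last nonzero row gives −1·26 + 9·3 = 1, so t = 9. So 3^(−1) ≡ 9 (mod 26). Verify: 3 · 9 = 27 ≡ 1 (mod 26). ✓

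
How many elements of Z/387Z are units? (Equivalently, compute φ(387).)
Z/387Z has φ(387) = 252 units

An element a ∈ Z/387Z is a unit iff gcd(a, 387) = 1, so the number of units is φ(387). φ is multiplicative, with φ(p^e) = p^e − p^(e−1). Factorise 387 = 3^2 · 43. Then
  φ(387) = (3^2 − 3^1) · (43 − 1) = 6 · 42 = 252.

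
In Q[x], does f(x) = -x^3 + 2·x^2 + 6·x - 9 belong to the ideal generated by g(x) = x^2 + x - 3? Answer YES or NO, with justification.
In Q[x] the ideal (g) consists of all multiples of g, so f ∈ (g) iff g | f, i.e. iff the remainder of f on division by g is 0. Divide f by g (g is monic, so eliminate the leading term of the running remainder at each step):
  leading term -x^3: subtract (-x)·g(x) = -x^3 - x^2 + 3·x, leaving 3·x^2 + 3·x - 9
  leading term 3·x^2: subtract (3)·g(x) = 3·x^2 + 3·x - 9, leaving 0
The remainder is 0, so f(x) = g(x) · h(x) with h(x) = 3 - x. Hence g | f, i.e. f ∈ (g).

Final answer: YES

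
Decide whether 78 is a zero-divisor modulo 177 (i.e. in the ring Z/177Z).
YES

gcd(78, 177) = 3 > 1, so 78 is not a unit in Z/177Z. In Z/nZ every nonzero non-unit is a zero-divisor: explicitly, take b = 177/gcd = 59 ≠ 0 (mod 177); then 78·59 = 4602 = 26·177, i.e. 78·59 ≡ 0 (mod 177). So 78 is a zero-divisor.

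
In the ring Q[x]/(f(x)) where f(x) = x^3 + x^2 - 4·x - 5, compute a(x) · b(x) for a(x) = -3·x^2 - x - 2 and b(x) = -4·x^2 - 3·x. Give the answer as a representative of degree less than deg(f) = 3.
First multiply in Q[x] without reducing: a · b = 12·x^4 + 13·x^3 + 11·x^2 + 6·x. Now divide by f(x) = x^3 + x^2 - 4·x - 5, eliminating the leading term at each step:
  leading term 12·x^4: subtract (12·x)·f(x) = 12·x^4 + 12·x^3 - 48·x^2 - 60·x, leaving x^3 + 59·x^2 + 66·x
  leading term x^3: subtract (1)·f(x) = x^3 + x^2 - 4·x - 5, leaving 58·x^2 + 70·x + 5
The degree is now < 3, so this is the remainder. Hence a · b ≡ 58·x^2 + 70·x + 5 in Q[x]/(f).

Final answer: a · b ≡ 58·x^2 + 70·x + 5 (mod f(x))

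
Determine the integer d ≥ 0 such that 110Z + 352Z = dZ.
(110, 352) = (22); d = 22

In the PID Z, (a, b) is generated by gcd(a, b). Compute gcd(352, 110) with the extended Euclidean algorithm, tracking rows (r, s, t) with s·352 + t·110 = r:
  row A: (352, 1, 0)   [1·352 + 0·110 = 352]
  row B: (110, 0, 1)   [0·352 + 1·110 = 110]
  352 = 3·110 + 22   → row C = row A − 3·row B = (22, 1, −3)   [check: 1·352 − 3·110 = 22]
  110 = 5·22 + 0   → remainder 0, stop. gcd = 22 (last nonzero row C).
So gcd(110, 352) = 22, with Bézout identity 1·352 − 3·110 = 22. Containment (⊇): the Bézout identity exhibits 22 as an element of (110, 352), giving (22) ⊆ (110, 352). Containment (⊆): since 22 | 110 and 22 | 352 (110 = 22·5, 352 = 22·16), every Z-linear combination of 110 and 352 is divisible by 22, so (110, 352) ⊆ (22). Therefore (110, 352) = (22), d = 22.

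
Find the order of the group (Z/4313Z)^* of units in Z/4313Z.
(Z/4313Z)^* consists of the classes a with gcd(a, 4313) = 1, so its order is φ(4313). φ is multiplicative, with φ(p^e) = p^e − p^(e−1). Factorise 4313 = 19 · 227. Then
  φ(4313) = (19 − 1) · (227 − 1) = 18 · 226 = 4068.
Thus |(Z/4313Z)^*| = 4068.

Final answer: |(Z/4313Z)^*| = 4068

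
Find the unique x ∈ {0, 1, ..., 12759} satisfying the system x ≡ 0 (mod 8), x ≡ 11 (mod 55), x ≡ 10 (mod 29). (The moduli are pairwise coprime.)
The moduli 8, 55, 29 are pairwise coprime, so by the CRT there is a unique solution mod 8·55·29 = 12760.
Solve by successive substitution. Start with x ≡ 0 (mod 8).
  Combine with x ≡ 11 (mod 55): write x = 8·t and require 8·t ≡ 11 (mod 55). Since 8^(−1) ≡ 7 (mod 55), t ≡ 7·11 ≡ 22 (mod 55). So x ≡ 8·22 = 176 (mod 440).
  Combine with x ≡ 10 (mod 29): write x = 176 + 440·t and require 176 + 440·t ≡ 10 (mod 29), i.e. 440·t ≡ 10 − 176 ≡ 8 (mod 29). Since 440^(−1) ≡ 6 (mod 29) (440 ≡ 5 (mod 29)), t ≡ 6·8 ≡ 19 (mod 29). So x ≡ 176 + 440·19 = 8536 (mod 12760).
Unique solution in [0, 12760): x = 8536.

Final answer: x ≡ 8536 (mod 12760); the representative in [0, 12760) is 8536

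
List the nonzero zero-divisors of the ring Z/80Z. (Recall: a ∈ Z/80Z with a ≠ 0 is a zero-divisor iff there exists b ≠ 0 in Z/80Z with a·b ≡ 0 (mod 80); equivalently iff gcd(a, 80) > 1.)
An element a ∈ Z/80Z (with a ≠ 0) is a zero-divisor iff gcd(a, 80) > 1 (because a is a unit precisely when gcd(a, n) = 1, and in Z/nZ every nonzero, non-unit element is a zero-divisor). Scan a = 1, ..., 79 and keep those with gcd(a, 80) > 1:
  gcd(2, 80) = 2, gcd(4, 80) = 4, gcd(5, 80) = 5, gcd(6, 80) = 2, gcd(8, 80) = 8, gcd(10, 80) = 10, gcd(12, 80) = 4, gcd(14, 80) = 2, gcd(15, 80) = 5, gcd(16, 80) = 16, gcd(18, 80) = 2, gcd(20, 80) = 20, gcd(22, 80) = 2, gcd(24, 80) = 8, gcd(25, 80) = 5, gcd(26, 80) = 2, gcd(28, 80) = 4, gcd(30, 80) = 10, gcd(32, 80) = 16, gcd(34, 80) = 2, gcd(35, 80) = 5, gcd(36, 80) = 4, gcd(38, 80) = 2, gcd(40, 80) = 40, gcd(42, 80) = 2, gcd(44, 80) = 4, gcd(45, 80) = 5, gcd(46, 80) = 2, gcd(48, 80) = 16, gcd(50, 80) = 10, gcd(52, 80) = 4, gcd(54, 80) = 2, gcd(55, 80) = 5, gcd(56, 80) = 8, gcd(58, 80) = 2, gcd(60, 80) = 20, gcd(62, 80) = 2, gcd(64, 80) = 16, gcd(65, 80) = 5, gcd(66, 80) = 2, gcd(68, 80) = 4, gcd(70, 80) = 10, gcd(72, 80) = 8, gcd(74, 80) = 2, gcd(75, 80) = 5, gcd(76, 80) = 4, gcd(78, 80) = 2.
All other a ∈ {1, ..., 79} have gcd(a, 80) = 1 and are units. So the nonzero zero-divisors are exactly the 47 values of a appearing in this scan.

Final answer: nonzero zero-divisors of Z/80Z = {2, 4, 5, 6, 8, 10, 12, 14, 15, 16, 18, 20, 22, 24, 25, 26, 28, 30, 32, 34, 35, 36, 38, 40, 42, 44, 45, 46, 48, 50, 52, 54, 55, 56, 58, 60, 62, 64, 65, 66, 68, 70, 72, 74, 75, 76, 78}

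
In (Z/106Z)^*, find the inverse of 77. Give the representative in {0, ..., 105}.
Apply the extended Euclidean algorithm to (106, 77), tracking rows (r, s, t) with s·106 + t·77 = r. Each division r_prev = q·r_cur + r_new produces the new row as (previous row) − q·(current row):
  row A: (106, 1, 0)   [1·106 + 0·77 = 106]
  row B: (77, 0, 1)   [0·106 + 1·77 = 77]
  106 = 1·77 + 29   → row C = row A − 1·row B = (29, 1, −1)   [check: 1·106 − 1·77 = 29]
  77 = 2·29 + 19   → row D = row B − 2·row C = (19, −2, 3)   [check: −2·106 + 3·77 = 19]
  29 = 1·19 + 10   → row E = row C − 1·row D = (10, 3, −4)   [check: 3·106 − 4·77 = 10]
  19 = 1·10 + 9   → row F = row D − 1·row E = (9, −5, 7)   [check: −5·106 + 7·77 = 9]
  10 = 1·9 + 1   → row G = row E − 1·row F = (1, 8, −11)   [check: 8·106 − 11·77 = 1]
  9 = 9·1 + 0   → remainder 0, stop. gcd = 1 (last nonzero row G).
The gcd is 1, so 77 is invertible mod 106. The last nonzero row gives 8·106 − 11·77 = 1, so t = −11. So 77^(−1) ≡ −11 ≡ 95 (mod 106). Verify: 77 · 95 = 7315 ≡ 1 (mod 106). ✓

Final answer: 77^(−1) ≡ 95 (mod 106)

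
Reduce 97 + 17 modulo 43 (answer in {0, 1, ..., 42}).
28

Reduce the summands first: 97 ≡ 11 (mod 43), so 97 + 17 ≡ 11 + 17 (mod 43). 11 + 17 = 28; 28 = 0·43 + 28, so (97 + 17) mod 43 = 28.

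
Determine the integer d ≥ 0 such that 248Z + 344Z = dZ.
(248, 344) = (8); d = 8

In the PID Z, (a, b) is generated by gcd(a, b). Compute gcd(344, 248) with the extended Euclidean algorithm, tracking rows (r, s, t) with s·344 + t·248 = r:
  row A: (344, 1, 0)   [1·344 + 0·248 = 344]
  row B: (248, 0, 1)   [0·344 + 1·248 = 248]
  344 = 1·248 + 96   → row C = row A − 1·row B = (96, 1, −1)   [check: 1·344 − 1·248 = 96]
  248 = 2·96 + 56   → row D = row B − 2·row C = (56, −2, 3)   [check: −2·344 + 3·248 = 56]
  96 = 1·56 + 40   → row E = row C − 1·row D = (40, 3, −4)   [check: 3·344 − 4·248 = 40]
  56 = 1·40 + 16   → row F = row D − 1·row E = (16, −5, 7)   [check: −5·344 + 7·248 = 16]
  40 = 2·16 + 8   → row G = row E − 2·row F = (8, 13, −18)   [check: 13·344 − 18·248 = 8]
  16 = 2·8 + 0   → remainder 0, stop. gcd = 8 (last nonzero row G).
So gcd(248, 344) = 8, with Bézout identity 13·344 − 18·248 = 8. Containment (⊇): the Bézout identity exhibits 8 as an element of (248, 344), giving (8) ⊆ (248, 344). Containment (⊆): since 8 | 248 and 8 | 344 (248 = 8·31, 344 = 8·43), every Z-linear combination of 248 and 344 is divisible by 8, so (248, 344) ⊆ (8). Therefore (248, 344) = (8), d = 8.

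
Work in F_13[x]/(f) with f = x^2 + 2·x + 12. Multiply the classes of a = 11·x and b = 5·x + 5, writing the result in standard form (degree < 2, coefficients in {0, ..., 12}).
a · b ≡ 10·x + 3 (mod f(x))

Multiply as integer polynomials: a · b = 55·x^2 + 55·x. Reducing coefficients mod 13: a · b ≡ 3·x^2 + 3·x. Now divide by f(x) = x^2 + 2·x + 12 in F_13[x], eliminating the leading term at each step:
  leading term 3·x^2: subtract (3)·f(x) = 3·x^2 + 6·x + 10, leaving 10·x + 3 (coefficients mod 13)
The degree is now < 2, so this is the remainder. Hence a · b ≡ 10·x + 3 in F_13[x]/(f).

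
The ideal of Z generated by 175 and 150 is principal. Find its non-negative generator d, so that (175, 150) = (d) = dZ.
(175, 150) = (25); d = 25

In the PID Z, (a, b) is generated by gcd(a, b). Compute gcd(175, 150) with the extended Euclidean algorithm, tracking rows (r, s, t) with s·175 + t·150 = r:
  row A: (175, 1, 0)   [1·175 + 0·150 = 175]
  row B: (150, 0, 1)   [0·175 + 1·150 = 150]
  175 = 1·150 + 25   → row C = row A − 1·row B = (25, 1, −1)   [check: 1·175 − 1·150 = 25]
  150 = 6·25 + 0   → remainder 0, stop. gcd = 25 (last nonzero row C).
So gcd(175, 150) = 25, with Bézout identity 1·175 − 1·150 = 25. Containment (⊇): the Bézout identity exhibits 25 as an element of (175, 150), giving (25) ⊆ (175, 150). Containment (⊆): since 25 | 175 and 25 | 150 (175 = 25·7, 150 = 25·6), every Z-linear combination of 175 and 150 is divisible by 25, so (175, 150) ⊆ (25). Therefore (175, 150) = (25), d = 25.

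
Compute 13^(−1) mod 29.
13^(−1) ≡ 9 (mod 29)

Apply the extended Euclidean algorithm to (29, 13), tracking rows (r, s, t) with s·29 + t·13 = r. Each division r_prev = q·r_cur + r_new produces the new row as (previous row) − q·(current row):
  row A: (29, 1, 0)   [1·29 + 0·13 = 29]
  row B: (13, 0, 1)   [0·29 + 1·13 = 13]
  29 = 2·13 + 3   → row C = row A − 2·row B = (3, 1, −2)   [check: 1·29 − 2·13 = 3]
  13 = 4·3 + 1   → row D = row B − 4·row C = (1, −4, 9)   [check: −4·29 + 9·13 = 1]
  3 = 3·1 + 0   → remainder 0, stop. gcd = 1 (last nonzero row D).
The gcd is 1, so 13 is invertible mod 29. The last nonzero row gives −4·29 + 9·13 = 1, so t = 9. So 13^(−1) ≡ 9 (mod 29). Verify: 13 · 9 = 117 ≡ 1 (mod 29). ✓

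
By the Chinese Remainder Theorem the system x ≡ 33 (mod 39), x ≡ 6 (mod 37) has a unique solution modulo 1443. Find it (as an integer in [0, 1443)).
x ≡ 228 (mod 1443); the representative in [0, 1443) is 228

The moduli 39, 37 are pairwise coprime, so by the CRT there is a unique solution mod 39·37 = 1443.
Solve by successive substitution. Start with x ≡ 33 (mod 39).
  Combine with x ≡ 6 (mod 37): write x = 33 + 39·t and require 33 + 39·t ≡ 6 (mod 37), i.e. 39·t ≡ 6 − 33 ≡ 10 (mod 37). Since 39^(−1) ≡ 19 (mod 37) (39 ≡ 2 (mod 37)), t ≡ 19·10 ≡ 5 (mod 37). So x ≡ 33 + 39·5 = 228 (mod 1443).
Unique solution in [0, 1443): x = 228.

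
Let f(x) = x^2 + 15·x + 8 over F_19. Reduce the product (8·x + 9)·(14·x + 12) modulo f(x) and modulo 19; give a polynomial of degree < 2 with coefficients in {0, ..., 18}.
a · b ≡ 5·x + 10 (mod f(x))

Multiply as integer polynomials: a · b = 112·x^2 + 222·x + 108. Reducing coefficients mod 19: a · b ≡ 17·x^2 + 13·x + 13. Now divide by f(x) = x^2 + 15·x + 8 in F_19[x], eliminating the leading term at each step:
  leading term 17·x^2: subtract (17)·f(x) = 17·x^2 + 8·x + 3, leaving 5·x + 10 (coefficients mod 19)
The degree is now < 2, so this is the remainder. Hence a · b ≡ 5·x + 10 in F_19[x]/(f).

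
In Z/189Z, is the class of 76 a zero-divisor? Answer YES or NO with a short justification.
gcd(76, 189) = 1, so 76 is a unit in Z/189Z (it has a multiplicative inverse). A unit cannot be a zero-divisor: if 76·b ≡ 0 then multiplying both sides by 76^(−1) gives b ≡ 0. So 76 is not a zero-divisor.

Final answer: NO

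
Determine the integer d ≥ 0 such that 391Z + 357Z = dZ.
(391, 357) = (17); d = 17

In the PID Z, (a, b) is generated by gcd(a, b). Compute gcd(391, 357) with the extended Euclidean algorithm, tracking rows (r, s, t) with s·391 + t·357 = r:
  row A: (391, 1, 0)   [1·391 + 0·357 = 391]
  row B: (357, 0, 1)   [0·391 + 1·357 = 357]
  391 = 1·357 + 34   → row C = row A − 1·row B = (34, 1, −1)   [check: 1·391 − 1·357 = 34]
  357 = 10·34 + 17   → row D = row B − 10·row C = (17, −10, 11)   [check: −10·391 + 11·357 = 17]
  34 = 2·17 + 0   → remainder 0, stop. gcd = 17 (last nonzero row D).
So gcd(391, 357) = 17, with Bézout identity −10·391 + 11·357 = 17. Containment (⊇): the Bézout identity exhibits 17 as an element of (391, 357), giving (17) ⊆ (391, 357). Containment (⊆): since 17 | 391 and 17 | 357 (391 = 17·23, 357 = 17·21), every Z-linear combination of 391 and 357 is divisible by 17, so (391, 357) ⊆ (17). Therefore (391, 357) = (17), d = 17.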